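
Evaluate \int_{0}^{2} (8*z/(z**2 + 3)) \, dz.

Let u = z**2 + 3, so du = 2*z dz. When z = 0, u = 3; when z = 2, u = 7.
The integral becomes 4·∫ 1/u du from 3 to 7, with antiderivative 4*log(u).
Back in z: F(z) = 4*log(z**2 + 3).
Then F(2) - F(0) = (4*log(7)) - (log(81)) = -4*log(3) + 4*log(7).

-4*log(3) + 4*log(7)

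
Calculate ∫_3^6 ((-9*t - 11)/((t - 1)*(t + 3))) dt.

-5*log(5) - 4*log(3) + 9*log(2)

Factor the denominator: t**2 + 2*t - 3 = (t + 3)(t - 1).
Partial fractions: (-9*t - 11)/((t - 1)*(t + 3)) = -4/(t + 3) - 5/(t - 1).
An antiderivative is F(t) = -5*log(t - 1) - 4*log(t + 3).
Then F(6) - F(3) = (-8*log(3) - 5*log(5)) - (-9*log(2) - 4*log(3)) = -5*log(5) - 4*log(3) + 9*log(2).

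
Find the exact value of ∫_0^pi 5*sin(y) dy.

10

An antiderivative is F(y) = -5*cos(y).
Then F(pi) - F(0) = (5) - (-5) = 10.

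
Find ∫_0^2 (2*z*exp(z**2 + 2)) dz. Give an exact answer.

-exp(2) + exp(6)

Let u = z**2 + 2, so du = 2*z dz. When z = 0, u = 2; when z = 2, u = 6.
The integral becomes ∫ exp(u) du from 2 to 6, with antiderivative exp(u).
Back in z: F(z) = exp(z**2 + 2).
Then F(2) - F(0) = (exp(6)) - (exp(2)) = -exp(2) + exp(6).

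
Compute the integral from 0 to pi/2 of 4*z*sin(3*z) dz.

Integrate by parts once (u = z, dv = 4*sin(3*z) dz).
An antiderivative is F(z) = -4*z*cos(3*z)/3 + 4*sin(3*z)/9.
Then F(pi/2) - F(0) = (-4/9) - (0) = -4/9.

-4/9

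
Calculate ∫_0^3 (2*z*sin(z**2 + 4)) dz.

Let u = z**2 + 4, so du = 2*z dz. When z = 0, u = 4; when z = 3, u = 13.
The integral becomes ∫ sin(u) du from 4 to 13, with antiderivative -cos(u).
Back in z: F(z) = -cos(z**2 + 4).
Then F(3) - F(0) = (-cos(13)) - (-cos(4)) = -cos(13) + cos(4).

-cos(13) + cos(4)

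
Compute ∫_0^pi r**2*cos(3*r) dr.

Integrate by parts twice (u = r^2, dv = cos(3*r) dr).
An antiderivative is F(r) = r**2*sin(3*r)/3 + 2*r*cos(3*r)/9 - 2*sin(3*r)/27.
Then F(pi) - F(0) = (-2*pi/9) - (0) = -2*pi/9.

-2*pi/9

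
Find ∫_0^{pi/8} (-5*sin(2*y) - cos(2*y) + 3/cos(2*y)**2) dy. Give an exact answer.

An antiderivative is F(y) = -sin(2*y)/2 + 5*cos(2*y)/2 + 3*tan(2*y)/2.
Then F(pi/8) - F(0) = (sqrt(2) + 3/2) - (5/2) = -1 + sqrt(2).

-1 + sqrt(2)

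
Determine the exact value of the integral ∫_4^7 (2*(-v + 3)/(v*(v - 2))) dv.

Factor the denominator: v**2 - 2*v = v(v - 2).
Partial fractions: 2*(-v + 3)/(v*(v - 2)) = -3/v + 1/(v - 2).
An antiderivative is F(v) = -3*log(v) + log(v - 2).
Then F(7) - F(4) = (-3*log(7) + log(5)) - (-log(32)) = -3*log(7) + log(5) + 5*log(2).

-3*log(7) + log(5) + 5*log(2)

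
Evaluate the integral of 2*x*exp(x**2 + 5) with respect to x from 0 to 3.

-exp(5) + exp(14)

Let u = x**2 + 5, so du = 2*x dx. When x = 0, u = 5; when x = 3, u = 14.
The integral becomes ∫ exp(u) du from 5 to 14, with antiderivative exp(u).
Back in x: F(x) = exp(x**2 + 5).
Then F(3) - F(0) = (exp(14)) - (exp(5)) = -exp(5) + exp(14).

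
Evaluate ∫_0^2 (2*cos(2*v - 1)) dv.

Let u = 2*v - 1, so du = 2 dv. When v = 0, u = -1; when v = 2, u = 3.
The integral becomes ∫ cos(u) du from -1 to 3, with antiderivative sin(u).
Back in v: F(v) = sin(2*v - 1).
Then F(2) - F(0) = (sin(3)) - (-sin(1)) = sin(3) + sin(1).

sin(3) + sin(1)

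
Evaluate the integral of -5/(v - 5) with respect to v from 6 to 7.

-log(32)

An antiderivative is F(v) = -5*log(v - 5).
Then F(7) - F(6) = (-log(32)) - (0) = -log(32).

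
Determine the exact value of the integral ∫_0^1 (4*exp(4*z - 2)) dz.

Let u = 4*z - 2, so du = 4 dz. When z = 0, u = -2; when z = 1, u = 2.
The integral becomes ∫ exp(u) du from -2 to 2, with antiderivative exp(u).
Back in z: F(z) = exp(4*z - 2).
Then F(1) - F(0) = (exp(2)) - (exp(-2)) = 2*sinh(2).

2*sinh(2)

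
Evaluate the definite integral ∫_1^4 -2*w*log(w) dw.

Integrate by parts once (u = ln w, dv = -2*w dw).
An antiderivative is F(w) = -w**2*(2*log(w) - 1)/2.
Then F(4) - F(1) = (8 - 32*log(2)) - (1/2) = 15/2 - 32*log(2).

15/2 - 32*log(2)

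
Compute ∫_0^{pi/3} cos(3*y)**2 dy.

pi/6

Use the identity cos^2(3*y) = (1 + cos(6*y))/2.
An antiderivative is F(y) = y/2 + sin(6*y)/12.
Then F(pi/3) - F(0) = (pi/6) - (0) = pi/6.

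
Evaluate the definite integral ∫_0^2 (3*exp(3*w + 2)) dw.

-exp(2) + exp(8)

Let u = 3*w + 2, so du = 3 dw. When w = 0, u = 2; when w = 2, u = 8.
The integral becomes ∫ exp(u) du from 2 to 8, with antiderivative exp(u).
Back in w: F(w) = exp(3*w + 2).
Then F(2) - F(0) = (exp(8)) - (exp(2)) = -exp(2) + exp(8).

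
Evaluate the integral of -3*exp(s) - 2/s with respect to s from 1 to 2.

-3*exp(2) - log(4) + 3*exp(1)

An antiderivative is F(s) = -3*exp(s) - 2*log(s).
Then F(2) - F(1) = (-3*exp(2) - log(4)) - (-3*exp(1)) = -3*exp(2) - log(4) + 3*exp(1).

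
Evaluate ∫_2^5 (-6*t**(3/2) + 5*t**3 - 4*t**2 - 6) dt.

-60*sqrt(5) + 48*sqrt(2)/5 + 2349/4

By the power rule, an antiderivative is F(t) = -12*t**(5/2)/5 + 5*t**4/4 - 4*t**3/3 - 6*t.
Then F(5) - F(2) = (7015/12 - 60*sqrt(5)) - (-48*sqrt(2)/5 - 8/3) = -60*sqrt(5) + 48*sqrt(2)/5 + 2349/4.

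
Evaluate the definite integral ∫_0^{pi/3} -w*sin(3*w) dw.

Integrate by parts once (u = w, dv = -sin(3*w) dw).
An antiderivative is F(w) = w*cos(3*w)/3 - sin(3*w)/9.
Then F(pi/3) - F(0) = (-pi/9) - (0) = -pi/9.

-pi/9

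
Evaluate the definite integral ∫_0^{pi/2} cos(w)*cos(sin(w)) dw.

sin(1)

Let u = sin(w), so du = cos(w) dw. When w = 0, u = 0; when w = pi/2, u = 1.
The integral becomes ∫ cos(u) du from 0 to 1, with antiderivative sin(u).
Back in w: F(w) = sin(sin(w)).
Then F(pi/2) - F(0) = (sin(1)) - (0) = sin(1).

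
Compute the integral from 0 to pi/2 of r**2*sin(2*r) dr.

Integrate by parts twice (u = r^2, dv = sin(2*r) dr).
An antiderivative is F(r) = -r**2*cos(2*r)/2 + r*sin(2*r)/2 + cos(2*r)/4.
Then F(pi/2) - F(0) = (-1/4 + pi**2/8) - (1/4) = -1/2 + pi**2/8.

-1/2 + pi**2/8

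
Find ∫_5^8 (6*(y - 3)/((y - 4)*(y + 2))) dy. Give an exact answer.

-5*log(7) + 7*log(2) + 5*log(5)

Factor the denominator: y**2 - 2*y - 8 = (y + 2)(y - 4).
Partial fractions: 6*(y - 3)/((y - 4)*(y + 2)) = 5/(y + 2) + 1/(y - 4).
An antiderivative is F(y) = log(y - 4) + 5*log(y + 2).
Then F(8) - F(5) = (7*log(2) + 5*log(5)) - (5*log(7)) = -5*log(7) + 7*log(2) + 5*log(5).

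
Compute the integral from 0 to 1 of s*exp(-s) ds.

1 - 2*exp(-1)

Integrate by parts once (u = s, dv = exp(-s) ds).
An antiderivative is F(s) = (-s - 1)*exp(-s).
Then F(1) - F(0) = (-2*exp(-1)) - (-1) = 1 - 2*exp(-1).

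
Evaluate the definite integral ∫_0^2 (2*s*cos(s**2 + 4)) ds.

Let u = s**2 + 4, so du = 2*s ds. When s = 0, u = 4; when s = 2, u = 8.
The integral becomes ∫ cos(u) du from 4 to 8, with antiderivative sin(u).
Back in s: F(s) = sin(s**2 + 4).
Then F(2) - F(0) = (sin(8)) - (sin(4)) = -sin(4) + sin(8).

-sin(4) + sin(8)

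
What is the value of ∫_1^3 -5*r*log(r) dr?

Integrate by parts once (u = ln r, dv = -5*r dr).
An antiderivative is F(r) = -5*r**2*(2*log(r) - 1)/4.
Then F(3) - F(1) = (45/4 - 45*log(3)/2) - (5/4) = 10 - 45*log(3)/2.

10 - 45*log(3)/2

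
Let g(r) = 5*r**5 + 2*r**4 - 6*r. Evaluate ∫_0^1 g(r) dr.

-53/30

By the power rule, an antiderivative is F(r) = 5*r**6/6 + 2*r**5/5 - 3*r**2.
Then F(1) - F(0) = (-53/30) - (0) = -53/30.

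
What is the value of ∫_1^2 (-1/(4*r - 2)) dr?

-log(6)/4 + log(2)/4

An antiderivative is F(r) = -log(4*r - 2)/4.
Then F(2) - F(1) = (-log(6)/4) - (-log(2)/4) = -log(6)/4 + log(2)/4.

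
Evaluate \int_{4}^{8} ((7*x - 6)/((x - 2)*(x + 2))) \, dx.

Factor the denominator: x**2 - 4 = (x + 2)(x - 2).
Partial fractions: (7*x - 6)/((x - 2)*(x + 2)) = 5/(x + 2) + 2/(x - 2).
An antiderivative is F(x) = 2*log(x - 2) + 5*log(x + 2).
Then F(8) - F(4) = (2*log(3) + 7*log(2) + 5*log(5)) - (7*log(2) + 5*log(3)) = -3*log(3) + 5*log(5).

-3*log(3) + 5*log(5)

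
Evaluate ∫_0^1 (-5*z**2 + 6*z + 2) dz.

By the power rule, an antiderivative is F(z) = -5*z**3/3 + 3*z**2 + 2*z.
Then F(1) - F(0) = (10/3) - (0) = 10/3.

10/3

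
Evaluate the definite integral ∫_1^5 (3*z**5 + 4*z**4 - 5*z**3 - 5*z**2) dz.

139868/15

By the power rule, an antiderivative is F(z) = z**6/2 + 4*z**5/5 - 5*z**4/4 - 5*z**3/3.
Then F(5) - F(1) = (111875/12) - (-97/60) = 139868/15.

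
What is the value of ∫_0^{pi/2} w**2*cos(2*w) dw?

-pi/4

Integrate by parts twice (u = w^2, dv = cos(2*w) dw).
An antiderivative is F(w) = w**2*sin(2*w)/2 + w*cos(2*w)/2 - sin(2*w)/4.
Then F(pi/2) - F(0) = (-pi/4) - (0) = -pi/4.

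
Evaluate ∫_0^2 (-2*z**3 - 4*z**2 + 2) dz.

By the power rule, an antiderivative is F(z) = -z**4/2 - 4*z**3/3 + 2*z.
Then F(2) - F(0) = (-44/3) - (0) = -44/3.

-44/3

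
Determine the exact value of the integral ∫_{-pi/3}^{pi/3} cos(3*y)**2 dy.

pi/3

Use the identity cos^2(3*y) = (1 + cos(6*y))/2.
An antiderivative is F(y) = y/2 + sin(6*y)/12.
Then F(pi/3) - F(-pi/3) = (pi/6) - (-pi/6) = pi/3.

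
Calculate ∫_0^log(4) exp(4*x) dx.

255/4

Let u = exp(x), so du = exp(x) dx. When x = 0, u = 1; when x = log(4), u = 4.
The integral becomes ∫ u**3 du from 1 to 4, with antiderivative u**4/4.
Back in x: F(x) = exp(4*x)/4.
Then F(log(4)) - F(0) = (64) - (1/4) = 255/4.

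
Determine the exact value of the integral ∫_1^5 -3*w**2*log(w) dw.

124/3 - 125*log(5)

Integrate by parts once (u = ln w, dv = -3*w**2 dw).
An antiderivative is F(w) = -w**3*(3*log(w) - 1)/3.
Then F(5) - F(1) = (125/3 - 125*log(5)) - (1/3) = 124/3 - 125*log(5).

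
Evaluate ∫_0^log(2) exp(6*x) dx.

21/2

Let u = exp(x), so du = exp(x) dx. When x = 0, u = 1; when x = log(2), u = 2.
The integral becomes ∫ u**5 du from 1 to 2, with antiderivative u**6/6.
Back in x: F(x) = exp(6*x)/6.
Then F(log(2)) - F(0) = (32/3) - (1/6) = 21/2.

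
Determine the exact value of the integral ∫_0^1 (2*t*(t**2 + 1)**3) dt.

15/4

Let u = t**2 + 1, so du = 2*t dt. When t = 0, u = 1; when t = 1, u = 2.
The integral becomes ∫ u**3 du from 1 to 2, with antiderivative u**4/4.
Back in t: F(t) = (t**2 + 1)**4/4.
Then F(1) - F(0) = (4) - (1/4) = 15/4.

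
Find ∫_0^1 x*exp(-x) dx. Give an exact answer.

1 - 2*exp(-1)

Integrate by parts once (u = x, dv = exp(-x) dx).
An antiderivative is F(x) = (-x - 1)*exp(-x).
Then F(1) - F(0) = (-2*exp(-1)) - (-1) = 1 - 2*exp(-1).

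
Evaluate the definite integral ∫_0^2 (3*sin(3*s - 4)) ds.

cos(4) - cos(2)

Let u = 3*s - 4, so du = 3 ds. When s = 0, u = -4; when s = 2, u = 2.
The integral becomes ∫ sin(u) du from -4 to 2, with antiderivative -cos(u).
Back in s: F(s) = -cos(3*s - 4).
Then F(2) - F(0) = (-cos(2)) - (-cos(4)) = cos(4) - cos(2).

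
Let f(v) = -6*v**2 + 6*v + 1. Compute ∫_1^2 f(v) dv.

-4

By the power rule, an antiderivative is F(v) = -2*v**3 + 3*v**2 + v.
Then F(2) - F(1) = (-2) - (2) = -4.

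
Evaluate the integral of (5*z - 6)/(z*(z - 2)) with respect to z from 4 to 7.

Factor the denominator: z**2 - 2*z = z(z - 2).
Partial fractions: (5*z - 6)/(z*(z - 2)) = 3/z + 2/(z - 2).
An antiderivative is F(z) = 3*log(z) + 2*log(z - 2).
Then F(7) - F(4) = (2*log(5) + 3*log(7)) - (8*log(2)) = -8*log(2) + 2*log(5) + 3*log(7).

-8*log(2) + 2*log(5) + 3*log(7)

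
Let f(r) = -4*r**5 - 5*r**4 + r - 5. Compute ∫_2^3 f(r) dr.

By the power rule, an antiderivative is F(r) = -2*r**6/3 - r**5 + r**2/2 - 5*r.
Then F(3) - F(2) = (-1479/2) - (-248/3) = -3941/6.

-3941/6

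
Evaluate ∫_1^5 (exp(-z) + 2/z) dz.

An antiderivative is F(z) = 2*log(z) - exp(-z).
Then F(5) - F(1) = (-exp(-5) + 2*log(5)) - (-exp(-1)) = -exp(-5) + exp(-1) + 2*log(5).

-exp(-5) + exp(-1) + 2*log(5)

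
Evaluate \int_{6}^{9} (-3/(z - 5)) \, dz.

An antiderivative is F(z) = -3*log(z - 5).
Then F(9) - F(6) = (-log(64)) - (0) = -log(64).

-log(64)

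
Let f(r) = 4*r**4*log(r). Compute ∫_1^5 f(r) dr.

Integrate by parts once (u = ln r, dv = 4*r**4 dr).
An antiderivative is F(r) = 4*r**5*(5*log(r) - 1)/25.
Then F(5) - F(1) = (-500 + 2500*log(5)) - (-4/25) = -12496/25 + 2500*log(5).

-12496/25 + 2500*log(5)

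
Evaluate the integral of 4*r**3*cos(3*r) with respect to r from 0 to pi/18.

Integrate by parts 3 times (u = r^3, dv = 4*cos(3*r) dr).
An antiderivative is F(r) = 4*r**3*sin(3*r)/3 + 4*r**2*cos(3*r)/3 - 8*r*sin(3*r)/9 - 8*cos(3*r)/27.
Then F(pi/18) - F(0) = (-4*sqrt(3)/27 - 2*pi/81 + pi**3/8748 + sqrt(3)*pi**2/486) - (-8/27) = -4*sqrt(3)/27 - 2*pi/81 + pi**3/8748 + sqrt(3)*pi**2/486 + 8/27.

-4*sqrt(3)/27 - 2*pi/81 + pi**3/8748 + sqrt(3)*pi**2/486 + 8/27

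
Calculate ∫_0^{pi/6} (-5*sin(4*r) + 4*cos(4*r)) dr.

-15/8 + sqrt(3)/2

An antiderivative is F(r) = sin(4*r) + 5*cos(4*r)/4.
Then F(pi/6) - F(0) = (-5/8 + sqrt(3)/2) - (5/4) = -15/8 + sqrt(3)/2.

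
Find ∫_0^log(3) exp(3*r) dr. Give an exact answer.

Let u = exp(r), so du = exp(r) dr. When r = 0, u = 1; when r = log(3), u = 3.
The integral becomes ∫ u**2 du from 1 to 3, with antiderivative u**3/3.
Back in r: F(r) = exp(3*r)/3.
Then F(log(3)) - F(0) = (9) - (1/3) = 26/3.

26/3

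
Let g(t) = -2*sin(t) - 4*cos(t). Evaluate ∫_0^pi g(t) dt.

An antiderivative is F(t) = -4*sin(t) + 2*cos(t).
Then F(pi) - F(0) = (-2) - (2) = -4.

-4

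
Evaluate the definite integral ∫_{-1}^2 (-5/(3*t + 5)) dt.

-5*log(11)/3 + 5*log(2)/3

An antiderivative is F(t) = -5*log(3*t + 5)/3.
Then F(2) - F(-1) = (-5*log(11)/3) - (-5*log(2)/3) = -5*log(11)/3 + 5*log(2)/3.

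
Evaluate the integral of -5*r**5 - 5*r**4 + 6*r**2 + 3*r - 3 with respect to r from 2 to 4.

-4228

By the power rule, an antiderivative is F(r) = -5*r**6/6 - r**5 + 2*r**3 + 3*r**2/2 - 3*r.
Then F(4) - F(2) = (-12892/3) - (-208/3) = -4228.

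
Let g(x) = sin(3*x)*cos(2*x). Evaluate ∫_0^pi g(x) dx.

Use the identity sin(3*x)cos(2*x) = [sin(5*x) + sin(x)]/2.
An antiderivative is F(x) = -cos(x)/2 - cos(5*x)/10.
Then F(pi) - F(0) = (3/5) - (-3/5) = 6/5.

6/5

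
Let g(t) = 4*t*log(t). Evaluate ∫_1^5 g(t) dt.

-24 + 50*log(5)

Integrate by parts once (u = ln t, dv = 4*t dt).
An antiderivative is F(t) = t**2*(2*log(t) - 1).
Then F(5) - F(1) = (-25 + 50*log(5)) - (-1) = -24 + 50*log(5).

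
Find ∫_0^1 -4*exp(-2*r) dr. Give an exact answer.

An antiderivative is F(r) = 2*exp(-2*r).
Then F(1) - F(0) = (2*exp(-2)) - (2) = -2 + 2*exp(-2).

-2 + 2*exp(-2)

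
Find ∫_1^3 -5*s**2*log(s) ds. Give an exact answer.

Integrate by parts once (u = ln s, dv = -5*s**2 ds).
An antiderivative is F(s) = -5*s**3*(3*log(s) - 1)/9.
Then F(3) - F(1) = (15 - 45*log(3)) - (5/9) = 130/9 - 45*log(3).

130/9 - 45*log(3)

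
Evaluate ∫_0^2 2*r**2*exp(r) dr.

Integrate by parts twice (u = r^2, dv = 2*exp(r) dr).
An antiderivative is F(r) = (2*r**2 - 4*r + 4)*exp(r).
Then F(2) - F(0) = (4*exp(2)) - (4) = -4 + 4*exp(2).

-4 + 4*exp(2)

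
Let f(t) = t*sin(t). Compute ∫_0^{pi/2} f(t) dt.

1

Integrate by parts once (u = t, dv = sin(t) dt).
An antiderivative is F(t) = -t*cos(t) + sin(t).
Then F(pi/2) - F(0) = (1) - (0) = 1.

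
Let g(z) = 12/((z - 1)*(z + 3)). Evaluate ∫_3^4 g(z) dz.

-3*log(7) + 6*log(3)

Factor the denominator: z**2 + 2*z - 3 = (z + 3)(z - 1).
Partial fractions: 12/((z - 1)*(z + 3)) = -3/(z + 3) + 3/(z - 1).
An antiderivative is F(z) = 3*log(z - 1) - 3*log(z + 3).
Then F(4) - F(3) = (-3*log(7) + 3*log(3)) - (-log(27)) = -3*log(7) + 6*log(3).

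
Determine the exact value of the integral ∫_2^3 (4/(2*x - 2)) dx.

log(4)

An antiderivative is F(x) = 2*log(2*x - 2).
Then F(3) - F(2) = (log(16)) - (log(4)) = log(4).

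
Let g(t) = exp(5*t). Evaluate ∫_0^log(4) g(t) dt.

1023/5

Let u = exp(t), so du = exp(t) dt. When t = 0, u = 1; when t = log(4), u = 4.
The integral becomes ∫ u**4 du from 1 to 4, with antiderivative u**5/5.
Back in t: F(t) = exp(5*t)/5.
Then F(log(4)) - F(0) = (1024/5) - (1/5) = 1023/5.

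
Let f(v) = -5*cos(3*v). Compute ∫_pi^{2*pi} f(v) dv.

0

An antiderivative is F(v) = -5*sin(3*v)/3.
Then F(2*pi) - F(pi) = (0) - (0) = 0.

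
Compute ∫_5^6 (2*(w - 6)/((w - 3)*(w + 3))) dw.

Factor the denominator: w**2 - 9 = (w + 3)(w - 3).
Partial fractions: 2*(w - 6)/((w - 3)*(w + 3)) = 3/(w + 3) - 1/(w - 3).
An antiderivative is F(w) = -log(w - 3) + 3*log(w + 3).
Then F(6) - F(5) = (5*log(3)) - (8*log(2)) = -8*log(2) + 5*log(3).

-8*log(2) + 5*log(3)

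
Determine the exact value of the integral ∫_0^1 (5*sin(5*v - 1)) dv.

cos(1) - cos(4)

Let u = 5*v - 1, so du = 5 dv. When v = 0, u = -1; when v = 1, u = 4.
The integral becomes ∫ sin(u) du from -1 to 4, with antiderivative -cos(u).
Back in v: F(v) = -cos(5*v - 1).
Then F(1) - F(0) = (-cos(4)) - (-cos(1)) = cos(1) - cos(4).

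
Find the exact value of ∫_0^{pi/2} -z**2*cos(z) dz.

2 - pi**2/4

Integrate by parts twice (u = z^2, dv = -cos(z) dz).
An antiderivative is F(z) = -z**2*sin(z) - 2*z*cos(z) + 2*sin(z).
Then F(pi/2) - F(0) = (2 - pi**2/4) - (0) = 2 - pi**2/4.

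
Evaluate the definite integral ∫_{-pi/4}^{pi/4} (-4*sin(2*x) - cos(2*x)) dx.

An antiderivative is F(x) = -sin(2*x)/2 + 2*cos(2*x).
Then F(pi/4) - F(-pi/4) = (-1/2) - (1/2) = -1.

-1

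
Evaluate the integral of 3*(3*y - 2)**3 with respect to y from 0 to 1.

-15/4

Let u = 3*y - 2, so du = 3 dy. When y = 0, u = -2; when y = 1, u = 1.
The integral becomes ∫ u**3 du from -2 to 1, with antiderivative u**4/4.
Back in y: F(y) = (3*y - 2)**4/4.
Then F(1) - F(0) = (1/4) - (4) = -15/4.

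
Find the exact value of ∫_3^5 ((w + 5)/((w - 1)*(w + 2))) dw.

Factor the denominator: w**2 + w - 2 = (w + 2)(w - 1).
Partial fractions: (w + 5)/((w - 1)*(w + 2)) = -1/(w + 2) + 2/(w - 1).
An antiderivative is F(w) = 2*log(w - 1) - log(w + 2).
Then F(5) - F(3) = (log(16/7)) - (log(4/5)) = log(20/7).

log(20/7)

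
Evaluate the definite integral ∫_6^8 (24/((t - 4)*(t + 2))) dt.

-4*log(5) + 12*log(2)

Factor the denominator: t**2 - 2*t - 8 = (t + 2)(t - 4).
Partial fractions: 24/((t - 4)*(t + 2)) = -4/(t + 2) + 4/(t - 4).
An antiderivative is F(t) = 4*log(t - 4) - 4*log(t + 2).
Then F(8) - F(6) = (-4*log(5) + 4*log(2)) - (-8*log(2)) = -4*log(5) + 12*log(2).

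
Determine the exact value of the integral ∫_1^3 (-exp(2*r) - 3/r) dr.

-exp(6)/2 - log(27) + exp(2)/2

An antiderivative is F(r) = -exp(2*r)/2 - 3*log(r).
Then F(3) - F(1) = (-exp(6)/2 - log(27)) - (-exp(2)/2) = -exp(6)/2 - log(27) + exp(2)/2.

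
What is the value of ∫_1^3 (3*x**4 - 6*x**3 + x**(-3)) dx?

1154/45

By the power rule, an antiderivative is F(x) = 3*x**5/5 - 3*x**4/2 - 1/(2*x**2).
Then F(3) - F(1) = (1091/45) - (-7/5) = 1154/45.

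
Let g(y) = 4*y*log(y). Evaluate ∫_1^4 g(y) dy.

-15 + 64*log(2)

Integrate by parts once (u = ln y, dv = 4*y dy).
An antiderivative is F(y) = y**2*(2*log(y) - 1).
Then F(4) - F(1) = (-16 + 64*log(2)) - (-1) = -15 + 64*log(2).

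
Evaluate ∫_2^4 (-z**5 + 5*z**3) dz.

-372

By the power rule, an antiderivative is F(z) = -z**6/6 + 5*z**4/4.
Then F(4) - F(2) = (-1088/3) - (28/3) = -372.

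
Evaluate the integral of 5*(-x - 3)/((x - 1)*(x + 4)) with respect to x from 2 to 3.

log(3/56)

Factor the denominator: x**2 + 3*x - 4 = (x + 4)(x - 1).
Partial fractions: 5*(-x - 3)/((x - 1)*(x + 4)) = -1/(x + 4) - 4/(x - 1).
An antiderivative is F(x) = -4*log(x - 1) - log(x + 4).
Then F(3) - F(2) = (-4*log(2) - log(7)) - (-log(6)) = log(3/56).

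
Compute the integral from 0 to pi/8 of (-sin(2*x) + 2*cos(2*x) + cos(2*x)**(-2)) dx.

3*sqrt(2)/4

An antiderivative is F(x) = sin(2*x) + cos(2*x)/2 + tan(2*x)/2.
Then F(pi/8) - F(0) = (1/2 + 3*sqrt(2)/4) - (1/2) = 3*sqrt(2)/4.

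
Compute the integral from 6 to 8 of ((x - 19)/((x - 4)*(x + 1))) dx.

-4*log(7) - 3*log(2) + 8*log(3)

Factor the denominator: x**2 - 3*x - 4 = (x + 1)(x - 4).
Partial fractions: (x - 19)/((x - 4)*(x + 1)) = 4/(x + 1) - 3/(x - 4).
An antiderivative is F(x) = -3*log(x - 4) + 4*log(x + 1).
Then F(8) - F(6) = (-6*log(2) + 8*log(3)) - (-3*log(2) + 4*log(7)) = -4*log(7) - 3*log(2) + 8*log(3).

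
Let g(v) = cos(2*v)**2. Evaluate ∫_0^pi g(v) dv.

Use the identity cos^2(2*v) = (1 + cos(4*v))/2.
An antiderivative is F(v) = v/2 + sin(4*v)/8.
Then F(pi) - F(0) = (pi/2) - (0) = pi/2.

pi/2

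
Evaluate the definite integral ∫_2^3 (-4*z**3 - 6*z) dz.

By the power rule, an antiderivative is F(z) = -z**4 - 3*z**2.
Then F(3) - F(2) = (-108) - (-28) = -80.

-80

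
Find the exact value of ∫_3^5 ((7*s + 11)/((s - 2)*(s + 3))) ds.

Factor the denominator: s**2 + s - 6 = (s + 3)(s - 2).
Partial fractions: (7*s + 11)/((s - 2)*(s + 3)) = 2/(s + 3) + 5/(s - 2).
An antiderivative is F(s) = 5*log(s - 2) + 2*log(s + 3).
Then F(5) - F(3) = (6*log(2) + 5*log(3)) - (log(36)) = 4*log(2) + 3*log(3).

4*log(2) + 3*log(3)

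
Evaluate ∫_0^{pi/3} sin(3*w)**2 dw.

pi/6

Use the identity sin^2(3*w) = (1 - cos(6*w))/2.
An antiderivative is F(w) = w/2 - sin(6*w)/12.
Then F(pi/3) - F(0) = (pi/6) - (0) = pi/6.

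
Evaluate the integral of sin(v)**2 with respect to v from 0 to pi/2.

Use the identity sin^2(v) = (1 - cos(2*v))/2.
An antiderivative is F(v) = v/2 - sin(2*v)/4.
Then F(pi/2) - F(0) = (pi/4) - (0) = pi/4.

pi/4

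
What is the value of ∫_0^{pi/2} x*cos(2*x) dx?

-1/2

Integrate by parts once (u = x, dv = cos(2*x) dx).
An antiderivative is F(x) = x*sin(2*x)/2 + cos(2*x)/4.
Then F(pi/2) - F(0) = (-1/4) - (1/4) = -1/2.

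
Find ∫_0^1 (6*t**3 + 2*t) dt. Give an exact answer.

By the power rule, an antiderivative is F(t) = 3*t**4/2 + t**2.
Then F(1) - F(0) = (5/2) - (0) = 5/2.

5/2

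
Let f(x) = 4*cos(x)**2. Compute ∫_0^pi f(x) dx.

Use the identity cos^2(x) = (1 + cos(2*x))/2.
An antiderivative is F(x) = 2*x + sin(2*x).
Then F(pi) - F(0) = (2*pi) - (0) = 2*pi.

2*pi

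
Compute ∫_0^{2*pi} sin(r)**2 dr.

Use the identity sin^2(r) = (1 - cos(2*r))/2.
An antiderivative is F(r) = r/2 - sin(2*r)/4.
Then F(2*pi) - F(0) = (pi) - (0) = pi.

pi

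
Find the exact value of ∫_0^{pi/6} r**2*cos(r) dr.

-1 + pi**2/72 + sqrt(3)*pi/6

Integrate by parts twice (u = r^2, dv = cos(r) dr).
An antiderivative is F(r) = r**2*sin(r) + 2*r*cos(r) - 2*sin(r).
Then F(pi/6) - F(0) = (-1 + pi**2/72 + sqrt(3)*pi/6) - (0) = -1 + pi**2/72 + sqrt(3)*pi/6.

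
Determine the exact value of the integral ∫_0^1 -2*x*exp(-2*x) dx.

Integrate by parts once (u = x, dv = -2*exp(-2*x) dx).
An antiderivative is F(x) = (2*x + 1)*exp(-2*x)/2.
Then F(1) - F(0) = (3*exp(-2)/2) - (1/2) = (3 - exp(2))*exp(-2)/2.

(3 - exp(2))*exp(-2)/2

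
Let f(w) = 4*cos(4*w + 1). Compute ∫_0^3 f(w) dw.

Let u = 4*w + 1, so du = 4 dw. When w = 0, u = 1; when w = 3, u = 13.
The integral becomes ∫ cos(u) du from 1 to 13, with antiderivative sin(u).
Back in w: F(w) = sin(4*w + 1).
Then F(3) - F(0) = (sin(13)) - (sin(1)) = -sin(1) + sin(13).

-sin(1) + sin(13)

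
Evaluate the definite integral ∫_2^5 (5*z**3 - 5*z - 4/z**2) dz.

14151/20

By the power rule, an antiderivative is F(z) = 5*z**4/4 - 5*z**2/2 + 4/z.
Then F(5) - F(2) = (14391/20) - (12) = 14151/20.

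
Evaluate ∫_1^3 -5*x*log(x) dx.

Integrate by parts once (u = ln x, dv = -5*x dx).
An antiderivative is F(x) = -5*x**2*(2*log(x) - 1)/4.
Then F(3) - F(1) = (45/4 - 45*log(3)/2) - (5/4) = 10 - 45*log(3)/2.

10 - 45*log(3)/2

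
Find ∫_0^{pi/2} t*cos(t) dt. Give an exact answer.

-1 + pi/2

Integrate by parts once (u = t, dv = cos(t) dt).
An antiderivative is F(t) = t*sin(t) + cos(t).
Then F(pi/2) - F(0) = (pi/2) - (1) = -1 + pi/2.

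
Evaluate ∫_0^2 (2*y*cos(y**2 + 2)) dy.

Let u = y**2 + 2, so du = 2*y dy. When y = 0, u = 2; when y = 2, u = 6.
The integral becomes ∫ cos(u) du from 2 to 6, with antiderivative sin(u).
Back in y: F(y) = sin(y**2 + 2).
Then F(2) - F(0) = (sin(6)) - (sin(2)) = -sin(2) + sin(6).

-sin(2) + sin(6)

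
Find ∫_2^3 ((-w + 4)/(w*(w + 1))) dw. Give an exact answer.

Factor the denominator: w**2 + w = (w + 1)w.
Partial fractions: (-w + 4)/(w*(w + 1)) = -5/(w + 1) + 4/w.
An antiderivative is F(w) = 4*log(w) - 5*log(w + 1).
Then F(3) - F(2) = (-10*log(2) + 4*log(3)) - (-5*log(3) + 4*log(2)) = -14*log(2) + 9*log(3).

-14*log(2) + 9*log(3)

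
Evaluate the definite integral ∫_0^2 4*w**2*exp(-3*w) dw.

Integrate by parts twice (u = w^2, dv = 4*exp(-3*w) dw).
An antiderivative is F(w) = (-36*w**2 - 24*w - 8)*exp(-3*w)/27.
Then F(2) - F(0) = (-200*exp(-6)/27) - (-8/27) = 8/27 - 200*exp(-6)/27.

8/27 - 200*exp(-6)/27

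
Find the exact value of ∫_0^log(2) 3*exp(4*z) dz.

Let u = exp(z), so du = exp(z) dz. When z = 0, u = 1; when z = log(2), u = 2.
The integral becomes 3·∫ u**3 du from 1 to 2, with antiderivative 3*u**4/4.
Back in z: F(z) = 3*exp(4*z)/4.
Then F(log(2)) - F(0) = (12) - (3/4) = 45/4.

45/4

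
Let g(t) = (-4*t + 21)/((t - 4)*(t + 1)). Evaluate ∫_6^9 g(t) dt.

Factor the denominator: t**2 - 3*t - 4 = (t + 1)(t - 4).
Partial fractions: (-4*t + 21)/((t - 4)*(t + 1)) = -5/(t + 1) + 1/(t - 4).
An antiderivative is F(t) = log(t - 4) - 5*log(t + 1).
Then F(9) - F(6) = (-4*log(5) - 5*log(2)) - (-5*log(7) + log(2)) = -4*log(5) - 6*log(2) + 5*log(7).

-4*log(5) - 6*log(2) + 5*log(7)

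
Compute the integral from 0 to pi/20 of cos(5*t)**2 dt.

Use the identity cos^2(5*t) = (1 + cos(10*t))/2.
An antiderivative is F(t) = t/2 + sin(10*t)/20.
Then F(pi/20) - F(0) = (1/20 + pi/40) - (0) = 1/20 + pi/40.

1/20 + pi/40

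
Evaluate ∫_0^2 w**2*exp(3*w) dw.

Integrate by parts twice (u = w^2, dv = exp(3*w) dw).
An antiderivative is F(w) = (9*w**2 - 6*w + 2)*exp(3*w)/27.
Then F(2) - F(0) = (26*exp(6)/27) - (2/27) = -2/27 + 26*exp(6)/27.

-2/27 + 26*exp(6)/27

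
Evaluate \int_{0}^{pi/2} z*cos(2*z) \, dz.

Integrate by parts once (u = z, dv = cos(2*z) dz).
An antiderivative is F(z) = z*sin(2*z)/2 + cos(2*z)/4.
Then F(pi/2) - F(0) = (-1/4) - (1/4) = -1/2.

-1/2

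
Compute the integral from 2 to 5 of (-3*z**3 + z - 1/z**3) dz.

-89271/200

By the power rule, an antiderivative is F(z) = -3*z**4/4 + z**2/2 + 1/(2*z**2).
Then F(5) - F(2) = (-45623/100) - (-79/8) = -89271/200.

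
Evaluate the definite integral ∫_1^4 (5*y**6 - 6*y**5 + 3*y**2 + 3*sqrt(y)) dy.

53789/7

By the power rule, an antiderivative is F(y) = 5*y**7/7 - y**6 + 2*y**(3/2) + y**3.
Then F(4) - F(1) = (53808/7) - (19/7) = 53789/7.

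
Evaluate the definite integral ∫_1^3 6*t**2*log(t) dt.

Integrate by parts once (u = ln t, dv = 6*t**2 dt).
An antiderivative is F(t) = 2*t**3*(3*log(t) - 1)/3.
Then F(3) - F(1) = (-18 + 54*log(3)) - (-2/3) = -52/3 + 54*log(3).

-52/3 + 54*log(3)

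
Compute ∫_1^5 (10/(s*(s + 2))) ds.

Factor the denominator: s**2 + 2*s = (s + 2)s.
Partial fractions: 10/(s*(s + 2)) = -5/(s + 2) + 5/s.
An antiderivative is F(s) = 5*log(s) - 5*log(s + 2).
Then F(5) - F(1) = (-5*log(7) + 5*log(5)) - (-5*log(3)) = -5*log(7) + 5*log(3) + 5*log(5).

-5*log(7) + 5*log(3) + 5*log(5)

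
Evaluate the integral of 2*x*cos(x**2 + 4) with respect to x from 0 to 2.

-sin(4) + sin(8)

Let u = x**2 + 4, so du = 2*x dx. When x = 0, u = 4; when x = 2, u = 8.
The integral becomes ∫ cos(u) du from 4 to 8, with antiderivative sin(u).
Back in x: F(x) = sin(x**2 + 4).
Then F(2) - F(0) = (sin(8)) - (sin(4)) = -sin(4) + sin(8).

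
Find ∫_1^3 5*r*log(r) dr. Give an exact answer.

-10 + 45*log(3)/2

Integrate by parts once (u = ln r, dv = 5*r dr).
An antiderivative is F(r) = 5*r**2*(2*log(r) - 1)/4.
Then F(3) - F(1) = (-45/4 + 45*log(3)/2) - (-5/4) = -10 + 45*log(3)/2.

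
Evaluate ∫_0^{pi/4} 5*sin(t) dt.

An antiderivative is F(t) = -5*cos(t).
Then F(pi/4) - F(0) = (-5*sqrt(2)/2) - (-5) = 5 - 5*sqrt(2)/2.

5 - 5*sqrt(2)/2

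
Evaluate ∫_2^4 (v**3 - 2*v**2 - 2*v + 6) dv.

By the power rule, an antiderivative is F(v) = v**4/4 - 2*v**3/3 - v**2 + 6*v.
Then F(4) - F(2) = (88/3) - (20/3) = 68/3.

68/3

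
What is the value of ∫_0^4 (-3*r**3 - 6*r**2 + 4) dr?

-304

By the power rule, an antiderivative is F(r) = -3*r**4/4 - 2*r**3 + 4*r.
Then F(4) - F(0) = (-304) - (0) = -304.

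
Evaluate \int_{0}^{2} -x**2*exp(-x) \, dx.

Integrate by parts twice (u = x^2, dv = -exp(-x) dx).
An antiderivative is F(x) = (x**2 + 2*x + 2)*exp(-x).
Then F(2) - F(0) = (10*exp(-2)) - (2) = -2 + 10*exp(-2).

-2 + 10*exp(-2)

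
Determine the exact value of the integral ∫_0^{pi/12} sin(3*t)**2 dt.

-1/12 + pi/24

Use the identity sin^2(3*t) = (1 - cos(6*t))/2.
An antiderivative is F(t) = t/2 - sin(6*t)/12.
Then F(pi/12) - F(0) = (-1/12 + pi/24) - (0) = -1/12 + pi/24.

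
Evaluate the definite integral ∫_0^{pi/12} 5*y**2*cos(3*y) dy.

5*sqrt(2)*(-32 + pi**2 + 8*pi)/864

Integrate by parts twice (u = y^2, dv = 5*cos(3*y) dy).
An antiderivative is F(y) = 5*y**2*sin(3*y)/3 + 10*y*cos(3*y)/9 - 10*sin(3*y)/27.
Then F(pi/12) - F(0) = (5*sqrt(2)*(-32 + pi**2 + 8*pi)/864) - (0) = 5*sqrt(2)*(-32 + pi**2 + 8*pi)/864.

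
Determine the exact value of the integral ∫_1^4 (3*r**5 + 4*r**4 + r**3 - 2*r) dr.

By the power rule, an antiderivative is F(r) = r**6/2 + 4*r**5/5 + r**4/4 - r**2.
Then F(4) - F(1) = (14576/5) - (11/20) = 58293/20.

58293/20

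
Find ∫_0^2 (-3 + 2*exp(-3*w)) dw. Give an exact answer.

-16/3 - 2*exp(-6)/3

An antiderivative is F(w) = -3*w - 2*exp(-3*w)/3.
Then F(2) - F(0) = (-6 - 2*exp(-6)/3) - (-2/3) = -16/3 - 2*exp(-6)/3.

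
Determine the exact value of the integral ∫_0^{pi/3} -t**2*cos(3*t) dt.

2*pi/27

Integrate by parts twice (u = t^2, dv = -cos(3*t) dt).
An antiderivative is F(t) = -t**2*sin(3*t)/3 - 2*t*cos(3*t)/9 + 2*sin(3*t)/27.
Then F(pi/3) - F(0) = (2*pi/27) - (0) = 2*pi/27.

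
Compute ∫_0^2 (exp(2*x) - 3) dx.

-13/2 + exp(4)/2

An antiderivative is F(x) = exp(2*x)/2 - 3*x.
Then F(2) - F(0) = (-6 + exp(4)/2) - (1/2) = -13/2 + exp(4)/2.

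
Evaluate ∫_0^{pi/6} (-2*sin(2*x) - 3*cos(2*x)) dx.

-3*sqrt(3)/4 - 1/2

An antiderivative is F(x) = -3*sin(2*x)/2 + cos(2*x).
Then F(pi/6) - F(0) = (1/2 - 3*sqrt(3)/4) - (1) = -3*sqrt(3)/4 - 1/2.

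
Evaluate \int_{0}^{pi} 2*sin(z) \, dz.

4

An antiderivative is F(z) = -2*cos(z).
Then F(pi) - F(0) = (2) - (-2) = 4.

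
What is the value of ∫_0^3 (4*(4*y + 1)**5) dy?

804468

Let u = 4*y + 1, so du = 4 dy. When y = 0, u = 1; when y = 3, u = 13.
The integral becomes ∫ u**5 du from 1 to 13, with antiderivative u**6/6.
Back in y: F(y) = (4*y + 1)**6/6.
Then F(3) - F(0) = (4826809/6) - (1/6) = 804468.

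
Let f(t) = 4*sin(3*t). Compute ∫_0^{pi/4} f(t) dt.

An antiderivative is F(t) = -4*cos(3*t)/3.
Then F(pi/4) - F(0) = (2*sqrt(2)/3) - (-4/3) = 2*sqrt(2)/3 + 4/3.

2*sqrt(2)/3 + 4/3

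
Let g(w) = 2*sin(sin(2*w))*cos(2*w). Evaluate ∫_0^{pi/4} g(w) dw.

1 - cos(1)

Let u = sin(2*w), so du = 2*cos(2*w) dw. When w = 0, u = 0; when w = pi/4, u = 1.
The integral becomes ∫ sin(u) du from 0 to 1, with antiderivative -cos(u).
Back in w: F(w) = -cos(sin(2*w)).
Then F(pi/4) - F(0) = (-cos(1)) - (-1) = 1 - cos(1).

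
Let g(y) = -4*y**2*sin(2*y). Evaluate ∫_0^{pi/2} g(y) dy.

Integrate by parts twice (u = y^2, dv = -4*sin(2*y) dy).
An antiderivative is F(y) = 2*y**2*cos(2*y) - 2*y*sin(2*y) - cos(2*y).
Then F(pi/2) - F(0) = (1 - pi**2/2) - (-1) = 2 - pi**2/2.

2 - pi**2/2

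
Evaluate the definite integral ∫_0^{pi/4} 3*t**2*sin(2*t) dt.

-3/4 + 3*pi/8

Integrate by parts twice (u = t^2, dv = 3*sin(2*t) dt).
An antiderivative is F(t) = -3*t**2*cos(2*t)/2 + 3*t*sin(2*t)/2 + 3*cos(2*t)/4.
Then F(pi/4) - F(0) = (3*pi/8) - (3/4) = -3/4 + 3*pi/8.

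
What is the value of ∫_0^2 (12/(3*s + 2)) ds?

Let u = 3*s + 2, so du = 3 ds. When s = 0, u = 2; when s = 2, u = 8.
The integral becomes 4·∫ 1/u du from 2 to 8, with antiderivative 4*log(u).
Back in s: F(s) = 4*log(3*s + 2).
Then F(2) - F(0) = (12*log(2)) - (log(16)) = 8*log(2).

8*log(2)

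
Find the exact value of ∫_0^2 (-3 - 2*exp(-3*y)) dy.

-20/3 + 2*exp(-6)/3

An antiderivative is F(y) = -3*y + 2*exp(-3*y)/3.
Then F(2) - F(0) = (-6 + 2*exp(-6)/3) - (2/3) = -20/3 + 2*exp(-6)/3.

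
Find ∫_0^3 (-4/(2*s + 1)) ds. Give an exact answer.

An antiderivative is F(s) = -2*log(2*s + 1).
Then F(3) - F(0) = (-log(49)) - (0) = -log(49).

-log(49)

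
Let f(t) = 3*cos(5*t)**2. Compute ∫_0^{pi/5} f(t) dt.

Use the identity cos^2(5*t) = (1 + cos(10*t))/2.
An antiderivative is F(t) = 3*t/2 + 3*sin(10*t)/20.
Then F(pi/5) - F(0) = (3*pi/10) - (0) = 3*pi/10.

3*pi/10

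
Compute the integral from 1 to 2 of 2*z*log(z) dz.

-3/2 + log(16)

Integrate by parts once (u = ln z, dv = 2*z dz).
An antiderivative is F(z) = z**2*(2*log(z) - 1)/2.
Then F(2) - F(1) = (-2 + log(16)) - (-1/2) = -3/2 + log(16).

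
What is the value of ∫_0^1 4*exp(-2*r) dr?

2 - 2*exp(-2)

An antiderivative is F(r) = -2*exp(-2*r).
Then F(1) - F(0) = (-2*exp(-2)) - (-2) = 2 - 2*exp(-2).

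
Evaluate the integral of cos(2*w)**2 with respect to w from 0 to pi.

Use the identity cos^2(2*w) = (1 + cos(4*w))/2.
An antiderivative is F(w) = w/2 + sin(4*w)/8.
Then F(pi) - F(0) = (pi/2) - (0) = pi/2.

pi/2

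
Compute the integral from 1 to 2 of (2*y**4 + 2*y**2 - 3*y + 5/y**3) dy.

1733/120

By the power rule, an antiderivative is F(y) = 2*y**5/5 + 2*y**3/3 - 3*y**2/2 - 5/(2*y**2).
Then F(2) - F(1) = (1381/120) - (-44/15) = 1733/120.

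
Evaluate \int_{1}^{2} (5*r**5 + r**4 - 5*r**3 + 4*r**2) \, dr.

By the power rule, an antiderivative is F(r) = 5*r**6/6 + r**5/5 - 5*r**4/4 + 4*r**3/3.
Then F(2) - F(1) = (252/5) - (67/60) = 2957/60.

2957/60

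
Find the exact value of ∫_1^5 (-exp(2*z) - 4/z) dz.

-exp(10)/2 - 4*log(5) + exp(2)/2

An antiderivative is F(z) = -exp(2*z)/2 - 4*log(z).
Then F(5) - F(1) = (-exp(10)/2 - 4*log(5)) - (-exp(2)/2) = -exp(10)/2 - 4*log(5) + exp(2)/2.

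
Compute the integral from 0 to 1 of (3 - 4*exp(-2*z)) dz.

An antiderivative is F(z) = 3*z + 2*exp(-2*z).
Then F(1) - F(0) = (2*exp(-2) + 3) - (2) = 2*exp(-2) + 1.

2*exp(-2) + 1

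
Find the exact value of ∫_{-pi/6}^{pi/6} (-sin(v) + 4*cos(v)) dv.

4

An antiderivative is F(v) = 4*sin(v) + cos(v).
Then F(pi/6) - F(-pi/6) = (sqrt(3)/2 + 2) - (-2 + sqrt(3)/2) = 4.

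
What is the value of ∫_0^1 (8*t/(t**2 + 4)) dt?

-8*log(2) + 4*log(5)

Let u = t**2 + 4, so du = 2*t dt. When t = 0, u = 4; when t = 1, u = 5.
The integral becomes 4·∫ 1/u du from 4 to 5, with antiderivative 4*log(u).
Back in t: F(t) = 4*log(t**2 + 4).
Then F(1) - F(0) = (4*log(5)) - (8*log(2)) = -8*log(2) + 4*log(5).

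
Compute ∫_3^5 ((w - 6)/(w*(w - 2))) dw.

Factor the denominator: w**2 - 2*w = w(w - 2).
Partial fractions: (w - 6)/(w*(w - 2)) = 3/w - 2/(w - 2).
An antiderivative is F(w) = 3*log(w) - 2*log(w - 2).
Then F(5) - F(3) = (-2*log(3) + 3*log(5)) - (log(27)) = -5*log(3) + 3*log(5).

-5*log(3) + 3*log(5)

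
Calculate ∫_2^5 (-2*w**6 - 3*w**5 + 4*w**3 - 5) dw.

By the power rule, an antiderivative is F(w) = -2*w**7/7 - w**6/2 + w**4 - 5*w.
Then F(5) - F(2) = (-413475/14) - (-438/7) = -412599/14.

-412599/14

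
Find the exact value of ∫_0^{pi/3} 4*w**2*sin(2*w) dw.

Integrate by parts twice (u = w^2, dv = 4*sin(2*w) dw).
An antiderivative is F(w) = -2*w**2*cos(2*w) + 2*w*sin(2*w) + cos(2*w).
Then F(pi/3) - F(0) = (-1/2 + pi**2/9 + sqrt(3)*pi/3) - (1) = -3/2 + pi**2/9 + sqrt(3)*pi/3.

-3/2 + pi**2/9 + sqrt(3)*pi/3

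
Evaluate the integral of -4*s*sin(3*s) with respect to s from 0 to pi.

Integrate by parts once (u = s, dv = -4*sin(3*s) ds).
An antiderivative is F(s) = 4*s*cos(3*s)/3 - 4*sin(3*s)/9.
Then F(pi) - F(0) = (-4*pi/3) - (0) = -4*pi/3.

-4*pi/3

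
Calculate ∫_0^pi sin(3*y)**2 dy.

pi/2

Use the identity sin^2(3*y) = (1 - cos(6*y))/2.
An antiderivative is F(y) = y/2 - sin(6*y)/12.
Then F(pi) - F(0) = (pi/2) - (0) = pi/2.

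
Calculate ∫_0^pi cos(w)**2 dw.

Use the identity cos^2(w) = (1 + cos(2*w))/2.
An antiderivative is F(w) = w/2 + sin(2*w)/4.
Then F(pi) - F(0) = (pi/2) - (0) = pi/2.

pi/2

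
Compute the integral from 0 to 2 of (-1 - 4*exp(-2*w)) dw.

-4 + 2*exp(-4)

An antiderivative is F(w) = -w + 2*exp(-2*w).
Then F(2) - F(0) = (-2 + 2*exp(-4)) - (2) = -4 + 2*exp(-4).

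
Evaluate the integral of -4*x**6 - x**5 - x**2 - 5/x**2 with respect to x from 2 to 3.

-9062/7

By the power rule, an antiderivative is F(x) = -4*x**7/7 - x**6/6 - x**3/3 + 5/x.
Then F(3) - F(2) = (-57899/42) - (-3527/42) = -9062/7.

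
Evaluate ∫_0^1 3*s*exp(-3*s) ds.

Integrate by parts once (u = s, dv = 3*exp(-3*s) ds).
An antiderivative is F(s) = (-3*s - 1)*exp(-3*s)/3.
Then F(1) - F(0) = (-4*exp(-3)/3) - (-1/3) = (-4 + exp(3))*exp(-3)/3.

(-4 + exp(3))*exp(-3)/3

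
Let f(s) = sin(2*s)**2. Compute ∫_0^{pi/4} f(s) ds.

pi/8

Use the identity sin^2(2*s) = (1 - cos(4*s))/2.
An antiderivative is F(s) = s/2 - sin(4*s)/8.
Then F(pi/4) - F(0) = (pi/8) - (0) = pi/8.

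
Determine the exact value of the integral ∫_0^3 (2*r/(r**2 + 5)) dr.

log(14/5)

Let u = r**2 + 5, so du = 2*r dr. When r = 0, u = 5; when r = 3, u = 14.
The integral becomes ∫ 1/u du from 5 to 14, with antiderivative log(u).
Back in r: F(r) = log(r**2 + 5).
Then F(3) - F(0) = (log(14)) - (log(5)) = log(14/5).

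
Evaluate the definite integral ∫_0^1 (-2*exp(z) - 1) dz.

1 - 2*E

An antiderivative is F(z) = -z - 2*exp(z).
Then F(1) - F(0) = (-2*E - 1) - (-2) = 1 - 2*E.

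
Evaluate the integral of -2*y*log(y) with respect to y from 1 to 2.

3/2 - log(16)

Integrate by parts once (u = ln y, dv = -2*y dy).
An antiderivative is F(y) = -y**2*(2*log(y) - 1)/2.
Then F(2) - F(1) = (2 - log(16)) - (1/2) = 3/2 - log(16).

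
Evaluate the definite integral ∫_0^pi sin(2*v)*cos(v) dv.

Use the identity sin(2*v)cos(v) = [sin(3*v) + sin(v)]/2.
An antiderivative is F(v) = -cos(v)/2 - cos(3*v)/6.
Then F(pi) - F(0) = (2/3) - (-2/3) = 4/3.

4/3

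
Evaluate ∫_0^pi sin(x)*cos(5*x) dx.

0

Use the identity sin(x)cos(5*x) = [sin(6*x) + sin(-4*x)]/2.
An antiderivative is F(x) = cos(4*x)/8 - cos(6*x)/12.
Then F(pi) - F(0) = (1/24) - (1/24) = 0.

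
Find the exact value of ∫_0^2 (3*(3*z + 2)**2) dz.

Let u = 3*z + 2, so du = 3 dz. When z = 0, u = 2; when z = 2, u = 8.
The integral becomes ∫ u**2 du from 2 to 8, with antiderivative u**3/3.
Back in z: F(z) = (3*z + 2)**3/3.
Then F(2) - F(0) = (512/3) - (8/3) = 168.

168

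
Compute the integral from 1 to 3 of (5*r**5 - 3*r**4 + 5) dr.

7072/15

By the power rule, an antiderivative is F(r) = 5*r**6/6 - 3*r**5/5 + 5*r.
Then F(3) - F(1) = (4767/10) - (157/30) = 7072/15.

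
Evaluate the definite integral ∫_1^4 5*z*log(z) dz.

-75/4 + 80*log(2)

Integrate by parts once (u = ln z, dv = 5*z dz).
An antiderivative is F(z) = 5*z**2*(2*log(z) - 1)/4.
Then F(4) - F(1) = (-20 + 80*log(2)) - (-5/4) = -75/4 + 80*log(2).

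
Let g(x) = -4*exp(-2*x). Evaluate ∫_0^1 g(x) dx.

-2 + 2*exp(-2)

An antiderivative is F(x) = 2*exp(-2*x).
Then F(1) - F(0) = (2*exp(-2)) - (2) = -2 + 2*exp(-2).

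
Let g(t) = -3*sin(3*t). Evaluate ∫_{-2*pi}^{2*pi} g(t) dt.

An antiderivative is F(t) = cos(3*t).
Then F(2*pi) - F(-2*pi) = (1) - (1) = 0.

0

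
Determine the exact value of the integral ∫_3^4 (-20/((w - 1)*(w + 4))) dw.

-4*log(7) - 4*log(3) + 16*log(2)

Factor the denominator: w**2 + 3*w - 4 = (w + 4)(w - 1).
Partial fractions: -20/((w - 1)*(w + 4)) = 4/(w + 4) - 4/(w - 1).
An antiderivative is F(w) = -4*log(w - 1) + 4*log(w + 4).
Then F(4) - F(3) = (-4*log(3) + 12*log(2)) - (-4*log(2) + 4*log(7)) = -4*log(7) - 4*log(3) + 16*log(2).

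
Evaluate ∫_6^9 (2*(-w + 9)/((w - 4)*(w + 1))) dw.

-6*log(2) - 2*log(5) + 4*log(7)

Factor the denominator: w**2 - 3*w - 4 = (w + 1)(w - 4).
Partial fractions: 2*(-w + 9)/((w - 4)*(w + 1)) = -4/(w + 1) + 2/(w - 4).
An antiderivative is F(w) = 2*log(w - 4) - 4*log(w + 1).
Then F(9) - F(6) = (-2*log(5) - 4*log(2)) - (-4*log(7) + 2*log(2)) = -6*log(2) - 2*log(5) + 4*log(7).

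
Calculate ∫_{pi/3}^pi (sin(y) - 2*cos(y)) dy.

3/2 + sqrt(3)

An antiderivative is F(y) = -2*sin(y) - cos(y).
Then F(pi) - F(pi/3) = (1) - (-sqrt(3) - 1/2) = 3/2 + sqrt(3).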